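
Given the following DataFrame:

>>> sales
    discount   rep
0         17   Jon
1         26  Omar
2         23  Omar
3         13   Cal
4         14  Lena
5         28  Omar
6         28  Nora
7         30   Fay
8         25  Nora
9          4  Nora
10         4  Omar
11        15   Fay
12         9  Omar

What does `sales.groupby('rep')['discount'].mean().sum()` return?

103.5

group by rep, mean of discount:
rep
Cal     13.0
Fay     22.5
Jon     17.0
Lena    14.0
Nora    19.0
Omar    18.0
Name: discount, dtype: float64
Reading off the sum of the resulting series, we get 103.5.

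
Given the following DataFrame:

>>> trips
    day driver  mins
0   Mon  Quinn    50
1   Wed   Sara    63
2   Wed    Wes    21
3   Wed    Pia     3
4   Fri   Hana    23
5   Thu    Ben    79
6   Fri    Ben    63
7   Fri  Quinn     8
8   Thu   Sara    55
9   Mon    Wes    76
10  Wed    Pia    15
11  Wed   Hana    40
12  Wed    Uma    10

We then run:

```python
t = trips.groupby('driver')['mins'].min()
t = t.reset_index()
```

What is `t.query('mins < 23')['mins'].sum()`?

42

group by driver, min of mins:
driver
Ben      63
Hana     23
Pia       3
Quinn     8
Sara     55
Uma      10
Wes      21
Name: mins, dtype: int64
reset_index():
  driver  mins
0    Ben    63
1   Hana    23
2    Pia     3
3  Quinn     8
4   Sara    55
5    Uma    10
6    Wes    21
filter rows where mins < 23:
  driver  mins
2    Pia     3
3  Quinn     8
5    Uma    10
6    Wes    21
Reading off the sum of column 'mins', we get 42.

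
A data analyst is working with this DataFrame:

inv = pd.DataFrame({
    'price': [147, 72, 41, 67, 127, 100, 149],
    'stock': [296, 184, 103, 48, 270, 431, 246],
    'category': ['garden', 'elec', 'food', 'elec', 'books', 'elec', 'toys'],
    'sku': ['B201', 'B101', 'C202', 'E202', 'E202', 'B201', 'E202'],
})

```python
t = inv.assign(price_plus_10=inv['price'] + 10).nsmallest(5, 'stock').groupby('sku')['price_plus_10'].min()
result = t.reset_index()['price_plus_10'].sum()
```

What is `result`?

add column price_plus_10 = inv['price'] + 10:
   price  stock category   sku  price_plus_10
0    147    296   garden  B201            157
1     72    184     elec  B101             82
2     41    103     food  C202             51
3     67     48     elec  E202             77
4    127    270    books  E202            137
5    100    431     elec  B201            110
6    149    246     toys  E202            159
take 5 rows with smallest stock:
   price  stock category   sku  price_plus_10
3     67     48     elec  E202             77
2     41    103     food  C202             51
1     72    184     elec  B101             82
6    149    246     toys  E202            159
4    127    270    books  E202            137
group by sku, min of price_plus_10:
sku
B101    82
C202    51
E202    77
Name: price_plus_10, dtype: int64
reset_index():
    sku  price_plus_10
0  B101             82
1  C202             51
2  E202             77
So sum() = 210.

210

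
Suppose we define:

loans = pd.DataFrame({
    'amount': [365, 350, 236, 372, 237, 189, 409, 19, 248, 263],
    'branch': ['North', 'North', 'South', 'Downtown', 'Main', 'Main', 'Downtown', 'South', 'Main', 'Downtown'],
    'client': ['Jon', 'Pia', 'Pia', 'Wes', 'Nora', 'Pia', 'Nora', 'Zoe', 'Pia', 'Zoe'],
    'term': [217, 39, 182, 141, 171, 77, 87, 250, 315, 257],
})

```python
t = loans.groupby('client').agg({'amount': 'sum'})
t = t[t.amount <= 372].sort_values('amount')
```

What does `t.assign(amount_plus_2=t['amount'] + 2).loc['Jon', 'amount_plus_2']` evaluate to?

group by client, sum of amount:
        amount
client        
Jon        365
Nora       646
Pia       1023
Wes        372
Zoe        282
filter rows where amount <= 372:
        amount
client        
Jon        365
Wes        372
Zoe        282
sort by amount:
        amount
client        
Zoe        282
Jon        365
Wes        372
add column amount_plus_2 = t['amount'] + 2:
        amount  amount_plus_2
client                       
Zoe        282            284
Jon        365            367
Wes        372            374

367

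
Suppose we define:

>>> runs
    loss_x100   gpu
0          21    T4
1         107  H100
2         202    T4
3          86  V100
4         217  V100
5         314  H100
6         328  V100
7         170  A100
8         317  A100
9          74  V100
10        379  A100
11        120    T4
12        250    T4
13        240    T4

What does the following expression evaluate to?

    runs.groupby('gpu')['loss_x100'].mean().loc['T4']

166.6

group by gpu, mean of loss_x100:
gpu
A100    288.666667
H100    210.500000
T4      166.600000
V100    176.250000
Name: loss_x100, dtype: float64
The value at index 'T4' is 166.6.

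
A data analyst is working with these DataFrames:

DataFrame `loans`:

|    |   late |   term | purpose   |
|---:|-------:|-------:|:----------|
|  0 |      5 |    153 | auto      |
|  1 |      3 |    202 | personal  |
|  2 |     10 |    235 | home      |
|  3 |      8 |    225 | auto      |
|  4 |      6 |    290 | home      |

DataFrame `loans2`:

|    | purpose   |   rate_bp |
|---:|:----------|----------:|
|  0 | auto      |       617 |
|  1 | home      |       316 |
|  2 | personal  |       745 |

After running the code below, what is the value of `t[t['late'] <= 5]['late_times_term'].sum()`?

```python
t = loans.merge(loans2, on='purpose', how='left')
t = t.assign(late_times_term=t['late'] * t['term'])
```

merge on 'purpose' (how='left') → 5 rows:
   late  term   purpose  rate_bp
0     5   153      auto      617
1     3   202  personal      745
2    10   235      home      316
3     8   225      auto      617
4     6   290      home      316
add column late_times_term = t['late'] * t['term']:
   late  term   purpose  rate_bp  late_times_term
0     5   153      auto      617              765
1     3   202  personal      745              606
2    10   235      home      316             2350
3     8   225      auto      617             1800
4     6   290      home      316             1740
filter rows where late <= 5:
   late  term   purpose  rate_bp  late_times_term
0     5   153      auto      617              765
1     3   202  personal      745              606
So sum() = 1371.

1371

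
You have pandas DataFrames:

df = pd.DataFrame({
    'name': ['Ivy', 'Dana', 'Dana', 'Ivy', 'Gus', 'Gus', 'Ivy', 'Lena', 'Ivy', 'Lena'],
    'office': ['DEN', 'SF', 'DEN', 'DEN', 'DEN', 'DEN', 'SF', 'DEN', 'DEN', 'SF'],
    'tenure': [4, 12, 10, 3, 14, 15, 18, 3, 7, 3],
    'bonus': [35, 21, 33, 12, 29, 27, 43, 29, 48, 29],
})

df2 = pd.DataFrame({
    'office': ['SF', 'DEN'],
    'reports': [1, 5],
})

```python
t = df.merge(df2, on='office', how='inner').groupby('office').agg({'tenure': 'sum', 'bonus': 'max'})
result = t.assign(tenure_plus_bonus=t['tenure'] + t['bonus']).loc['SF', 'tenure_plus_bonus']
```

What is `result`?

merge on 'office' (how='inner') → 10 rows:
   name office  tenure  bonus  reports
0   Ivy    DEN       4     35        5
1  Dana     SF      12     21        1
2  Dana    DEN      10     33        5
3   Ivy    DEN       3     12        5
4   Gus    DEN      14     29        5
5   Gus    DEN      15     27        5
6   Ivy     SF      18     43        1
7  Lena    DEN       3     29        5
8   Ivy    DEN       7     48        5
9  Lena     SF       3     29        1
group by office: sum(tenure), max(bonus):
        tenure  bonus
office               
DEN         56     48
SF          33     43
add column tenure_plus_bonus = t['tenure'] + t['bonus']:
        tenure  bonus  tenure_plus_bonus
office                                  
DEN         56     48                104
SF          33     43                 76

76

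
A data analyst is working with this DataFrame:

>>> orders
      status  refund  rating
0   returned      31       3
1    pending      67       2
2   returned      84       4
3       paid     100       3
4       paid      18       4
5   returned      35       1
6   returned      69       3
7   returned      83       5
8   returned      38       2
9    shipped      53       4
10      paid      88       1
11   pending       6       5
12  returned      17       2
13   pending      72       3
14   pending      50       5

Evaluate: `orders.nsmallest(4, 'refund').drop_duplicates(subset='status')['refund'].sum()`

41

take 4 rows with smallest refund:
      status  refund  rating
11   pending       6       5
12  returned      17       2
4       paid      18       4
0   returned      31       3
drop duplicate status (keep=first):
      status  refund  rating
11   pending       6       5
12  returned      17       2
4       paid      18       4
Finally, sum of column 'refund' = 41.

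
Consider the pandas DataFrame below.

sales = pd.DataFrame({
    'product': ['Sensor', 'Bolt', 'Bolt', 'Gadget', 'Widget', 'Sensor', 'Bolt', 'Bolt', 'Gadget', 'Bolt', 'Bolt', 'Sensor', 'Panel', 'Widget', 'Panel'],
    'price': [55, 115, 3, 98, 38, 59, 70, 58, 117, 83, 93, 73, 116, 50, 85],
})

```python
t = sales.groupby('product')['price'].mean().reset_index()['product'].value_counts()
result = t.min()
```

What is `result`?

1

group by product, mean of price:
product
Bolt       70.333333
Gadget    107.500000
Panel     100.500000
Sensor     62.333333
Widget     44.000000
Name: price, dtype: float64
reset_index():
  product       price
0    Bolt   70.333333
1  Gadget  107.500000
2   Panel  100.500000
3  Sensor   62.333333
4  Widget   44.000000
value_counts of product:
product
Bolt      1
Gadget    1
Panel     1
Sensor    1
Widget    1
Name: count, dtype: int64
So min() = 1.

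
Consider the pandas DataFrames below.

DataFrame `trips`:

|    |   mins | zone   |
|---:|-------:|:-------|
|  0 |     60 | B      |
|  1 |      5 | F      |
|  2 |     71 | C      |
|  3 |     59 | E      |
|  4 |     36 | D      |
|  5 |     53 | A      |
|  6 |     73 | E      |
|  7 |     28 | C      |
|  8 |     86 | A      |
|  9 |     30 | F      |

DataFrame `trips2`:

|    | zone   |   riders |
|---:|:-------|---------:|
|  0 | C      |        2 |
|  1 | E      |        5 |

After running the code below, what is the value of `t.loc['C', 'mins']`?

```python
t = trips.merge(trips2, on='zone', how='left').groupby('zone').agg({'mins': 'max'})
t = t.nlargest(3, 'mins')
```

71

merge on 'zone' (how='left') → 10 rows:
   mins zone  riders
0    60    B     NaN
1     5    F     NaN
2    71    C     2.0
3    59    E     5.0
4    36    D     NaN
5    53    A     NaN
6    73    E     5.0
7    28    C     2.0
8    86    A     NaN
9    30    F     NaN
group by zone, max of mins:
      mins
zone      
A       86
B       60
C       71
D       36
E       73
F       30
take 3 rows with largest mins:
      mins
zone      
A       86
E       73
C       71
Hence 71.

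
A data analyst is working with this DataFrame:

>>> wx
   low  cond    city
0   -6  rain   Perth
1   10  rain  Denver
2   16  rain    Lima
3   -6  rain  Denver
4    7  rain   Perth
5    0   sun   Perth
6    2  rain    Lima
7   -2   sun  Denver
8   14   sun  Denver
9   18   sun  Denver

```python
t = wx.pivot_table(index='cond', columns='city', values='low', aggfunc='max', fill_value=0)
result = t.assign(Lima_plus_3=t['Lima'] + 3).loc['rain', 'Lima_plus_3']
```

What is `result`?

pivot: rows=cond, cols=city, max(low):
city  Denver  Lima  Perth
cond                     
rain      10    16      7
sun       18     0      0
add column Lima_plus_3 = t['Lima'] + 3:
city  Denver  Lima  Perth  Lima_plus_3
cond                                  
rain      10    16      7           19
sun       18     0      0            3
Then the value at row 'rain', column 'Lima_plus_3': 19

19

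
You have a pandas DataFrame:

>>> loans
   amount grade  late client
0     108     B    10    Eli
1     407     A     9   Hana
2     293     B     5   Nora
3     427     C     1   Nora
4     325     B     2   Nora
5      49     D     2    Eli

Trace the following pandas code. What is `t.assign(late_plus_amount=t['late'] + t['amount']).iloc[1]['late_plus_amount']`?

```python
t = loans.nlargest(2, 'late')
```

416

take 2 rows with largest late:
   amount grade  late client
0     108     B    10    Eli
1     407     A     9   Hana
add column late_plus_amount = t['late'] + t['amount']:
   amount grade  late client  late_plus_amount
0     108     B    10    Eli               118
1     407     A     9   Hana               416
The value at position 1, column 'late_plus_amount' is 416.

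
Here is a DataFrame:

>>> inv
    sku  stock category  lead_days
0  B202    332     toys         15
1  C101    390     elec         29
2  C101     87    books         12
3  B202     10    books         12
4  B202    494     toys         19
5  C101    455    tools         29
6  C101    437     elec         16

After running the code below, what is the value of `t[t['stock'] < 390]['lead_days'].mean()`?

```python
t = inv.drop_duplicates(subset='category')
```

13.5

drop duplicate category (keep=first):
    sku  stock category  lead_days
0  B202    332     toys         15
1  C101    390     elec         29
2  C101     87    books         12
5  C101    455    tools         29
filter rows where stock < 390:
    sku  stock category  lead_days
0  B202    332     toys         15
2  C101     87    books         12
The mean of column 'lead_days' is 13.5.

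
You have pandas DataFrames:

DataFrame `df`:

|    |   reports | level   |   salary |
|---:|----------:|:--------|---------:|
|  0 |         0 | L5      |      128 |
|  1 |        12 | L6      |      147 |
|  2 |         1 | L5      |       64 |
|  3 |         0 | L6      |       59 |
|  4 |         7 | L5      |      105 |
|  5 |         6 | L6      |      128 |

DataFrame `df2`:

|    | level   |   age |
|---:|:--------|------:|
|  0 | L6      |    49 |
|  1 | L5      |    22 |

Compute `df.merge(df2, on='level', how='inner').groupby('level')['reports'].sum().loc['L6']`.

18

merge on 'level' (how='inner') → 6 rows:
   reports level  salary  age
0        0    L5     128   22
1       12    L6     147   49
2        1    L5      64   22
3        0    L6      59   49
4        7    L5     105   22
5        6    L6     128   49
group by level, sum of reports:
level
L5     8
L6    18
Name: reports, dtype: int64
So loc['L6'] = 18.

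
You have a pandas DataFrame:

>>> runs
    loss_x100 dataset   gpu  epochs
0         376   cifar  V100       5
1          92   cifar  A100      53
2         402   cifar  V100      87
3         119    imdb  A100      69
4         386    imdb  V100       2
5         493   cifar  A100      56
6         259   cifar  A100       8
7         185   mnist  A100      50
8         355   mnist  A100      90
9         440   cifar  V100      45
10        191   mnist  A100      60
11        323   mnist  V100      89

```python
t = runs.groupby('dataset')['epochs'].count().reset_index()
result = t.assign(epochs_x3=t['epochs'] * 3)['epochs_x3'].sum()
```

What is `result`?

36

group by dataset, count of epochs:
dataset
cifar    6
imdb     2
mnist    4
Name: epochs, dtype: int64
reset_index():
  dataset  epochs
0   cifar       6
1    imdb       2
2   mnist       4
add column epochs_x3 = t['epochs'] * 3:
  dataset  epochs  epochs_x3
0   cifar       6         18
1    imdb       2          6
2   mnist       4         12
sum of column 'epochs_x3' → 36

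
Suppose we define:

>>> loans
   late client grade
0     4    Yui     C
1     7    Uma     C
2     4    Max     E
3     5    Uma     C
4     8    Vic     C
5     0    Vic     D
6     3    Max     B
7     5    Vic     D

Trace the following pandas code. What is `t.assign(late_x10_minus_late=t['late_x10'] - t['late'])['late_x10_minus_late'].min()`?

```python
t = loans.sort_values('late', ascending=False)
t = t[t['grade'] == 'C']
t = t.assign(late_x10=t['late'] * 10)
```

sort by late descending:
   late client grade
4     8    Vic     C
1     7    Uma     C
3     5    Uma     C
7     5    Vic     D
0     4    Yui     C
2     4    Max     E
6     3    Max     B
5     0    Vic     D
filter rows where grade == 'C':
   late client grade
4     8    Vic     C
1     7    Uma     C
3     5    Uma     C
0     4    Yui     C
add column late_x10 = t['late'] * 10:
   late client grade  late_x10
4     8    Vic     C        80
1     7    Uma     C        70
3     5    Uma     C        50
0     4    Yui     C        40
add column late_x10_minus_late = t['late_x10'] - t['late']:
   late client grade  late_x10  late_x10_minus_late
4     8    Vic     C        80                   72
1     7    Uma     C        70                   63
3     5    Uma     C        50                   45
0     4    Yui     C        40                   36
Hence 36.

36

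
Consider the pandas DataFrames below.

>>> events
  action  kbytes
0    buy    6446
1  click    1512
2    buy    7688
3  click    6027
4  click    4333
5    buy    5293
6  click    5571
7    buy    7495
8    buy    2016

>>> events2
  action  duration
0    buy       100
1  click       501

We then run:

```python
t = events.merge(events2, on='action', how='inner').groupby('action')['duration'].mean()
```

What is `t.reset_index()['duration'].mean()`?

300.5

merge on 'action' (how='inner') → 9 rows:
  action  kbytes  duration
0    buy    6446       100
1  click    1512       501
2    buy    7688       100
3  click    6027       501
4  click    4333       501
5    buy    5293       100
6  click    5571       501
7    buy    7495       100
8    buy    2016       100
group by action, mean of duration:
action
buy      100.0
click    501.0
Name: duration, dtype: float64
reset_index():
  action  duration
0    buy     100.0
1  click     501.0
Then the mean of column 'duration': 300.5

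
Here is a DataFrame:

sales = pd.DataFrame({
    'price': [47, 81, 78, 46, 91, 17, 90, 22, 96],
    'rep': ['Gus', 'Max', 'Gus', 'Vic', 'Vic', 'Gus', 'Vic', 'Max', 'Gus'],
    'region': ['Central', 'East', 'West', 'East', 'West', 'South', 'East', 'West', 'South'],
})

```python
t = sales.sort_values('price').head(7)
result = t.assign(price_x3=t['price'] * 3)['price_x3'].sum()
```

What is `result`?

1143

sort by price:
   price  rep   region
5     17  Gus    South
7     22  Max     West
3     46  Vic     East
0     47  Gus  Central
2     78  Gus     West
1     81  Max     East
6     90  Vic     East
4     91  Vic     West
8     96  Gus    South
take first 7 rows:
   price  rep   region
5     17  Gus    South
7     22  Max     West
3     46  Vic     East
0     47  Gus  Central
2     78  Gus     West
1     81  Max     East
6     90  Vic     East
add column price_x3 = t['price'] * 3:
   price  rep   region  price_x3
5     17  Gus    South        51
7     22  Max     West        66
3     46  Vic     East       138
0     47  Gus  Central       141
2     78  Gus     West       234
1     81  Max     East       243
6     90  Vic     East       270
Then the sum of column 'price_x3': 1143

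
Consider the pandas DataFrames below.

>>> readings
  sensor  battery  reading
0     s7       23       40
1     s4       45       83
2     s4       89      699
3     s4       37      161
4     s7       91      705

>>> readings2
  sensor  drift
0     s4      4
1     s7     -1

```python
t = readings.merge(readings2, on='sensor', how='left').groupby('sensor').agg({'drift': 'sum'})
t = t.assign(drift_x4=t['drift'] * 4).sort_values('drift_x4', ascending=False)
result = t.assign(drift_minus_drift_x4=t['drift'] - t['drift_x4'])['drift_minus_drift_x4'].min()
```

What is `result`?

-36

merge on 'sensor' (how='left') → 5 rows:
  sensor  battery  reading  drift
0     s7       23       40     -1
1     s4       45       83      4
2     s4       89      699      4
3     s4       37      161      4
4     s7       91      705     -1
group by sensor, sum of drift:
        drift
sensor       
s4         12
s7         -2
add column drift_x4 = t['drift'] * 4:
        drift  drift_x4
sensor                 
s4         12        48
s7         -2        -8
sort by drift_x4 descending:
        drift  drift_x4
sensor                 
s4         12        48
s7         -2        -8
add column drift_minus_drift_x4 = t['drift'] - t['drift_x4']:
        drift  drift_x4  drift_minus_drift_x4
sensor                                       
s4         12        48                   -36
s7         -2        -8                     6
Hence -36.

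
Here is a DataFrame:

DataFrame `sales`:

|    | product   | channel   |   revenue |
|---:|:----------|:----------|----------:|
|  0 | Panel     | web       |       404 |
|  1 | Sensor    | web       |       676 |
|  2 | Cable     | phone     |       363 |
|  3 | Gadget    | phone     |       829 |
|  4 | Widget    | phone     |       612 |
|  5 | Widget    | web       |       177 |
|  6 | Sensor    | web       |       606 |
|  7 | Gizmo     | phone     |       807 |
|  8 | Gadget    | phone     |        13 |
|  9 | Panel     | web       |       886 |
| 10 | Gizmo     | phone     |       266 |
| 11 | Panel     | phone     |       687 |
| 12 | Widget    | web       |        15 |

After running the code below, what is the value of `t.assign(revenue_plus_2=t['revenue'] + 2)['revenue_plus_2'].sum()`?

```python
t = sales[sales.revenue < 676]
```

filter rows where revenue < 676:
   product channel  revenue
0    Panel     web      404
2    Cable   phone      363
4   Widget   phone      612
5   Widget     web      177
6   Sensor     web      606
8   Gadget   phone       13
10   Gizmo   phone      266
12  Widget     web       15
add column revenue_plus_2 = t['revenue'] + 2:
   product channel  revenue  revenue_plus_2
0    Panel     web      404             406
2    Cable   phone      363             365
4   Widget   phone      612             614
5   Widget     web      177             179
6   Sensor     web      606             608
8   Gadget   phone       13              15
10   Gizmo   phone      266             268
12  Widget     web       15              17
The sum of column 'revenue_plus_2' is 2472.

2472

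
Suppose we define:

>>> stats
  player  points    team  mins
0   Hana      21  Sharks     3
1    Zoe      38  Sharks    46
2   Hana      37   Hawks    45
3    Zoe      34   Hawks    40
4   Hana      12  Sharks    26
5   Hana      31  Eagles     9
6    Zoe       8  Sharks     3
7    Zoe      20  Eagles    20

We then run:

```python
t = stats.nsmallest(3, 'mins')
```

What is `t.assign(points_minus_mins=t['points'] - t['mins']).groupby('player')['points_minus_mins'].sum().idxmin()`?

take 3 rows with smallest mins:
  player  points    team  mins
0   Hana      21  Sharks     3
6    Zoe       8  Sharks     3
5   Hana      31  Eagles     9
add column points_minus_mins = t['points'] - t['mins']:
  player  points    team  mins  points_minus_mins
0   Hana      21  Sharks     3                 18
6    Zoe       8  Sharks     3                  5
5   Hana      31  Eagles     9                 22
group by player, sum of points_minus_mins:
player
Hana    40
Zoe      5
Name: points_minus_mins, dtype: int64

Zoe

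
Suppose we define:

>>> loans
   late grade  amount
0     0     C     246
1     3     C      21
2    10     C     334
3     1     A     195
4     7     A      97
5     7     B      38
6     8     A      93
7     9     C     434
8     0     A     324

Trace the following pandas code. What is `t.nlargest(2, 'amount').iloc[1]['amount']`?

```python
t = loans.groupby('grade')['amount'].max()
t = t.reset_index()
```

group by grade, max of amount:
grade
A    324
B     38
C    434
Name: amount, dtype: int64
reset_index():
  grade  amount
0     A     324
1     B      38
2     C     434
take 2 rows with largest amount:
  grade  amount
2     C     434
0     A     324
value at position 1, column 'amount' → 324

324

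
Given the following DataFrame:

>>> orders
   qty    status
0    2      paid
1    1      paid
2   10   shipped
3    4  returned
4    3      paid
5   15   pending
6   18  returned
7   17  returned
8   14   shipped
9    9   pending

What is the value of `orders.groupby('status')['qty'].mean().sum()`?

group by status, mean of qty:
status
paid         2.0
pending     12.0
returned    13.0
shipped     12.0
Name: qty, dtype: float64
Taking the sum of the resulting series gives 39.0.

39.0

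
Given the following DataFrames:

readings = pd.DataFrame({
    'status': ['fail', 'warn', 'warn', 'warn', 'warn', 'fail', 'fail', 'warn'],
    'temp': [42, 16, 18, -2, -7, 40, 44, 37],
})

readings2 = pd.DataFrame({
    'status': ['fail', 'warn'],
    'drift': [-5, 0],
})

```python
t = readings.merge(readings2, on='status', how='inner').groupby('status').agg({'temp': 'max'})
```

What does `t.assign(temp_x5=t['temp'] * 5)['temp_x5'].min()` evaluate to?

merge on 'status' (how='inner') → 8 rows:
  status  temp  drift
0   fail    42     -5
1   warn    16      0
2   warn    18      0
3   warn    -2      0
4   warn    -7      0
5   fail    40     -5
6   fail    44     -5
7   warn    37      0
group by status, max of temp:
        temp
status      
fail      44
warn      37
add column temp_x5 = t['temp'] * 5:
        temp  temp_x5
status               
fail      44      220
warn      37      185
Hence 185.

185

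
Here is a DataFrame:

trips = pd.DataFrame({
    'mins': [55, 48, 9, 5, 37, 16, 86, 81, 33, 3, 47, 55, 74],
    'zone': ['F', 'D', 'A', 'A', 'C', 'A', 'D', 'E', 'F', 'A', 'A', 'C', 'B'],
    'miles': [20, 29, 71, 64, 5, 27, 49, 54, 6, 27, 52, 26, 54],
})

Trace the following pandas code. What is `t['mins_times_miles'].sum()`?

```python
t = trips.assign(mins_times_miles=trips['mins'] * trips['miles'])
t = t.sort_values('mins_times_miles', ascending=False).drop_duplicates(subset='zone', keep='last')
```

add column mins_times_miles = trips['mins'] * trips['miles']:
    mins zone  miles  mins_times_miles
0     55    F     20              1100
1     48    D     29              1392
2      9    A     71               639
3      5    A     64               320
4     37    C      5               185
5     16    A     27               432
6     86    D     49              4214
7     81    E     54              4374
8     33    F      6               198
9      3    A     27                81
10    47    A     52              2444
11    55    C     26              1430
12    74    B     54              3996
sort by mins_times_miles descending:
    mins zone  miles  mins_times_miles
7     81    E     54              4374
6     86    D     49              4214
12    74    B     54              3996
10    47    A     52              2444
11    55    C     26              1430
1     48    D     29              1392
0     55    F     20              1100
2      9    A     71               639
5     16    A     27               432
3      5    A     64               320
8     33    F      6               198
4     37    C      5               185
9      3    A     27                81
drop duplicate zone (keep=last):
    mins zone  miles  mins_times_miles
7     81    E     54              4374
12    74    B     54              3996
1     48    D     29              1392
8     33    F      6               198
4     37    C      5               185
9      3    A     27                81

10226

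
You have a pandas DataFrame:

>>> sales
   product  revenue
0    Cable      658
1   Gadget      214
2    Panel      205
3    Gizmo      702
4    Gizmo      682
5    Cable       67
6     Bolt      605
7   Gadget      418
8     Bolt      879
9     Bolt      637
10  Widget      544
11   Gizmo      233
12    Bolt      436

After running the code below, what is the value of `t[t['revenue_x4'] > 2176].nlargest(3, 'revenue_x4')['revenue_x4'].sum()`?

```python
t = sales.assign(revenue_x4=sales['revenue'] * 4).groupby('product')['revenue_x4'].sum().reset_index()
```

add column revenue_x4 = sales['revenue'] * 4:
   product  revenue  revenue_x4
0    Cable      658        2632
1   Gadget      214         856
2    Panel      205         820
3    Gizmo      702        2808
4    Gizmo      682        2728
5    Cable       67         268
6     Bolt      605        2420
7   Gadget      418        1672
8     Bolt      879        3516
9     Bolt      637        2548
10  Widget      544        2176
11   Gizmo      233         932
12    Bolt      436        1744
group by product, sum of revenue_x4:
product
Bolt      10228
Cable      2900
Gadget     2528
Gizmo      6468
Panel       820
Widget     2176
Name: revenue_x4, dtype: int64
reset_index():
  product  revenue_x4
0    Bolt       10228
1   Cable        2900
2  Gadget        2528
3   Gizmo        6468
4   Panel         820
5  Widget        2176
filter rows where revenue_x4 > 2176:
  product  revenue_x4
0    Bolt       10228
1   Cable        2900
2  Gadget        2528
3   Gizmo        6468
take 3 rows with largest revenue_x4:
  product  revenue_x4
0    Bolt       10228
3   Gizmo        6468
1   Cable        2900
Then the sum of column 'revenue_x4': 19596

19596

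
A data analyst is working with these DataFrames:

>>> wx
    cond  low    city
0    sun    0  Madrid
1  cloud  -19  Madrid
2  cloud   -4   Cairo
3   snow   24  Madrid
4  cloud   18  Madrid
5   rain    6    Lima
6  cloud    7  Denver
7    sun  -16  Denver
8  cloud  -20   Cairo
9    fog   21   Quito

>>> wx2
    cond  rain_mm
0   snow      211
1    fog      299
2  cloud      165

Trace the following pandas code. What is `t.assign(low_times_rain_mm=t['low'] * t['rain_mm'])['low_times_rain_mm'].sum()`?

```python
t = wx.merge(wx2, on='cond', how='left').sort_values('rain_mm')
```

merge on 'cond' (how='left') → 10 rows:
    cond  low    city  rain_mm
0    sun    0  Madrid      NaN
1  cloud  -19  Madrid    165.0
2  cloud   -4   Cairo    165.0
3   snow   24  Madrid    211.0
4  cloud   18  Madrid    165.0
5   rain    6    Lima      NaN
6  cloud    7  Denver    165.0
7    sun  -16  Denver      NaN
8  cloud  -20   Cairo    165.0
9    fog   21   Quito    299.0
sort by rain_mm:
    cond  low    city  rain_mm
1  cloud  -19  Madrid    165.0
2  cloud   -4   Cairo    165.0
4  cloud   18  Madrid    165.0
6  cloud    7  Denver    165.0
8  cloud  -20   Cairo    165.0
3   snow   24  Madrid    211.0
9    fog   21   Quito    299.0
0    sun    0  Madrid      NaN
5   rain    6    Lima      NaN
7    sun  -16  Denver      NaN
add column low_times_rain_mm = t['low'] * t['rain_mm']:
    cond  low    city  rain_mm  low_times_rain_mm
1  cloud  -19  Madrid    165.0            -3135.0
2  cloud   -4   Cairo    165.0             -660.0
4  cloud   18  Madrid    165.0             2970.0
6  cloud    7  Denver    165.0             1155.0
8  cloud  -20   Cairo    165.0            -3300.0
3   snow   24  Madrid    211.0             5064.0
9    fog   21   Quito    299.0             6279.0
0    sun    0  Madrid      NaN                NaN
5   rain    6    Lima      NaN                NaN
7    sun  -16  Denver      NaN                NaN
So sum() = 8373.0.

8373.0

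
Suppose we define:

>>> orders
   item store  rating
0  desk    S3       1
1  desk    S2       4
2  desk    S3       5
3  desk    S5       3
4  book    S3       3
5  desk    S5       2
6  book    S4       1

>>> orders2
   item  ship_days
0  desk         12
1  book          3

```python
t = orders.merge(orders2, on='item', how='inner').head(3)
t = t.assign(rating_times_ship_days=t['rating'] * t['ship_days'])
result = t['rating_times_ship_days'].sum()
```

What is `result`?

merge on 'item' (how='inner') → 7 rows:
   item store  rating  ship_days
0  desk    S3       1         12
1  desk    S2       4         12
2  desk    S3       5         12
3  desk    S5       3         12
4  book    S3       3          3
5  desk    S5       2         12
6  book    S4       1          3
take first 3 rows:
   item store  rating  ship_days
0  desk    S3       1         12
1  desk    S2       4         12
2  desk    S3       5         12
add column rating_times_ship_days = t['rating'] * t['ship_days']:
   item store  rating  ship_days  rating_times_ship_days
0  desk    S3       1         12                      12
1  desk    S2       4         12                      48
2  desk    S3       5         12                      60
Finally, sum of column 'rating_times_ship_days' = 120.

120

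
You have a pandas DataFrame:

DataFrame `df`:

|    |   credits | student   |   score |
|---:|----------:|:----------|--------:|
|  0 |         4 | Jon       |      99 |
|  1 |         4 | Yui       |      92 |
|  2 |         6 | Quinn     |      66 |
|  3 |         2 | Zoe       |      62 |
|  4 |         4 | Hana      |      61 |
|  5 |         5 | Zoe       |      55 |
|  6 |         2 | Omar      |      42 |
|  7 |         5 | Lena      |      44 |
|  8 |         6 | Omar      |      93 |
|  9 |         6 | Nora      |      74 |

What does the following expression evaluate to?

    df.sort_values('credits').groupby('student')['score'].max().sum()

sort by credits:
   credits student  score
3        2     Zoe     62
6        2    Omar     42
0        4     Jon     99
1        4     Yui     92
4        4    Hana     61
5        5     Zoe     55
7        5    Lena     44
2        6   Quinn     66
8        6    Omar     93
9        6    Nora     74
group by student, max of score:
student
Hana     61
Jon      99
Lena     44
Nora     74
Omar     93
Quinn    66
Yui      92
Zoe      62
Name: score, dtype: int64
Hence 591.

591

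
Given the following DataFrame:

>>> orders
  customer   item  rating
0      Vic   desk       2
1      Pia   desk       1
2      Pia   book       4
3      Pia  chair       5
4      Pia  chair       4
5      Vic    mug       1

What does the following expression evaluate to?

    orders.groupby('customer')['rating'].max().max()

5

group by customer, max of rating:
customer
Pia    5
Vic    2
Name: rating, dtype: int64
Hence 5.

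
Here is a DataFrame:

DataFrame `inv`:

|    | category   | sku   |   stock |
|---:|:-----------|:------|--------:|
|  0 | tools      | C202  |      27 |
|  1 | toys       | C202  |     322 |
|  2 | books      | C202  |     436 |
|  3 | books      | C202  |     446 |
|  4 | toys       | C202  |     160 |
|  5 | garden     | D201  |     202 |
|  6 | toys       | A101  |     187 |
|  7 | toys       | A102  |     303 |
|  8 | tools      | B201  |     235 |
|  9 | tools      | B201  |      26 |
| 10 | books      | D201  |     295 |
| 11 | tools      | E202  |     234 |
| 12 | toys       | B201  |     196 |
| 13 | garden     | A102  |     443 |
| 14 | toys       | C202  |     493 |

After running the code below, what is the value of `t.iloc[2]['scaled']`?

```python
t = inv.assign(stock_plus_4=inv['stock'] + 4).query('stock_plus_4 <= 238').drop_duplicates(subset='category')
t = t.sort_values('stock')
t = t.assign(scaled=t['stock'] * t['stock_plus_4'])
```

add column stock_plus_4 = inv['stock'] + 4:
   category   sku  stock  stock_plus_4
0     tools  C202     27            31
1      toys  C202    322           326
2     books  C202    436           440
3     books  C202    446           450
4      toys  C202    160           164
5    garden  D201    202           206
6      toys  A101    187           191
7      toys  A102    303           307
8     tools  B201    235           239
9     tools  B201     26            30
10    books  D201    295           299
11    tools  E202    234           238
12     toys  B201    196           200
13   garden  A102    443           447
14     toys  C202    493           497
filter rows where stock_plus_4 <= 238:
   category   sku  stock  stock_plus_4
0     tools  C202     27            31
4      toys  C202    160           164
5    garden  D201    202           206
6      toys  A101    187           191
9     tools  B201     26            30
11    tools  E202    234           238
12     toys  B201    196           200
drop duplicate category (keep=first):
  category   sku  stock  stock_plus_4
0    tools  C202     27            31
4     toys  C202    160           164
5   garden  D201    202           206
sort by stock:
  category   sku  stock  stock_plus_4
0    tools  C202     27            31
4     toys  C202    160           164
5   garden  D201    202           206
add column scaled = t['stock'] * t['stock_plus_4']:
  category   sku  stock  stock_plus_4  scaled
0    tools  C202     27            31     837
4     toys  C202    160           164   26240
5   garden  D201    202           206   41612
Taking the value at position 2, column 'scaled' gives 41612.

41612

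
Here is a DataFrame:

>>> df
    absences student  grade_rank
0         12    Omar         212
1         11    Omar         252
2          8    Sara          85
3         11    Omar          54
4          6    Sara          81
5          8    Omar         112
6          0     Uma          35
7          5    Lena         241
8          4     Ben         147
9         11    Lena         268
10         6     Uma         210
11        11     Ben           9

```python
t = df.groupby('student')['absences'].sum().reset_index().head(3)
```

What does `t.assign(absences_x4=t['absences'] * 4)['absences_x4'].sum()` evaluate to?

group by student, sum of absences:
student
Ben     15
Lena    16
Omar    42
Sara    14
Uma      6
Name: absences, dtype: int64
reset_index():
  student  absences
0     Ben        15
1    Lena        16
2    Omar        42
3    Sara        14
4     Uma         6
take first 3 rows:
  student  absences
0     Ben        15
1    Lena        16
2    Omar        42
add column absences_x4 = t['absences'] * 4:
  student  absences  absences_x4
0     Ben        15           60
1    Lena        16           64
2    Omar        42          168

292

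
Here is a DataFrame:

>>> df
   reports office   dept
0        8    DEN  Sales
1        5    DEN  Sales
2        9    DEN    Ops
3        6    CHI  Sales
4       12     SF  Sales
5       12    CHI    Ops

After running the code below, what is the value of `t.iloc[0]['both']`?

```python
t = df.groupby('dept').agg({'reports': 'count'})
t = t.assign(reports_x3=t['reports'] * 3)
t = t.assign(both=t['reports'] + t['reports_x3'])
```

8

group by dept, count of reports:
       reports
dept          
Ops          2
Sales        4
add column reports_x3 = t['reports'] * 3:
       reports  reports_x3
dept                      
Ops          2           6
Sales        4          12
add column both = t['reports'] + t['reports_x3']:
       reports  reports_x3  both
dept                            
Ops          2           6     8
Sales        4          12    16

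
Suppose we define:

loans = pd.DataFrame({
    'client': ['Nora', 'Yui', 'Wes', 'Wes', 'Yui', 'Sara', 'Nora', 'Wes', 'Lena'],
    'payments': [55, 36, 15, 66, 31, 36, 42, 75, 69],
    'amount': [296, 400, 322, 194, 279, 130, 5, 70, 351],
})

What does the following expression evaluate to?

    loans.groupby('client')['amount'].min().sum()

group by client, min of amount:
client
Lena    351
Nora      5
Sara    130
Wes      70
Yui     279
Name: amount, dtype: int64
So sum() = 835.

835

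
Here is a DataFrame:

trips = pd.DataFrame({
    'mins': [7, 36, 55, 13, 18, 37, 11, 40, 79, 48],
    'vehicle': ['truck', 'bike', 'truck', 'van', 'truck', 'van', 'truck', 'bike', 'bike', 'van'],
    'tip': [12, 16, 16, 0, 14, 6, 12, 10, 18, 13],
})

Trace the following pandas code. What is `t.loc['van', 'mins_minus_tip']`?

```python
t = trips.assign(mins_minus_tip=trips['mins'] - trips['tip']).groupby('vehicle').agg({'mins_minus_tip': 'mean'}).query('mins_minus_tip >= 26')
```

26.3333333333

add column mins_minus_tip = trips['mins'] - trips['tip']:
   mins vehicle  tip  mins_minus_tip
0     7   truck   12              -5
1    36    bike   16              20
2    55   truck   16              39
3    13     van    0              13
4    18   truck   14               4
5    37     van    6              31
6    11   truck   12              -1
7    40    bike   10              30
8    79    bike   18              61
9    48     van   13              35
group by vehicle, mean of mins_minus_tip:
         mins_minus_tip
vehicle                
bike          37.000000
truck          9.250000
van           26.333333
filter rows where mins_minus_tip >= 26:
         mins_minus_tip
vehicle                
bike          37.000000
van           26.333333
Then the value at row 'van', column 'mins_minus_tip': 26.3333333333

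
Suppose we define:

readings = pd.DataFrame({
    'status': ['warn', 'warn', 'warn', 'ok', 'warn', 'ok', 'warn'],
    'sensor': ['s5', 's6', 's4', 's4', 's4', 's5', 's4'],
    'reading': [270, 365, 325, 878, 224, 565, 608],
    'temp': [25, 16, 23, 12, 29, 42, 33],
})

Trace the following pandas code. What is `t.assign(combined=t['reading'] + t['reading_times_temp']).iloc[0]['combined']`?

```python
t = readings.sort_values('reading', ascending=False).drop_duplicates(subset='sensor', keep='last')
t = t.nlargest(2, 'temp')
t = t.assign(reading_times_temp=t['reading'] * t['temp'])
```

6720

sort by reading descending:
  status sensor  reading  temp
3     ok     s4      878    12
6   warn     s4      608    33
5     ok     s5      565    42
1   warn     s6      365    16
2   warn     s4      325    23
0   warn     s5      270    25
4   warn     s4      224    29
drop duplicate sensor (keep=last):
  status sensor  reading  temp
1   warn     s6      365    16
0   warn     s5      270    25
4   warn     s4      224    29
take 2 rows with largest temp:
  status sensor  reading  temp
4   warn     s4      224    29
0   warn     s5      270    25
add column reading_times_temp = t['reading'] * t['temp']:
  status sensor  reading  temp  reading_times_temp
4   warn     s4      224    29                6496
0   warn     s5      270    25                6750
add column combined = t['reading'] + t['reading_times_temp']:
  status sensor  reading  temp  reading_times_temp  combined
4   warn     s4      224    29                6496      6720
0   warn     s5      270    25                6750      7020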